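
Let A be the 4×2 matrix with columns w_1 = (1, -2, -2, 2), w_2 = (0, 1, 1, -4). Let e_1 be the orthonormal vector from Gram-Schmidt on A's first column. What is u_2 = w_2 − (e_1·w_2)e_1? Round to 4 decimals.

w_1 = (1, -2, -2, 2); ‖w_1‖ = 3.6056, so e_1 = (0.2774, -0.5547, -0.5547, 0.5547).
e_1·w_2 = 0.2774·0 + (-0.5547)·1 + (-0.5547)·1 + 0.5547·(-4) = -3.3282.
u_2 = w_2 + 3.3282·e_1 = (0.9231, -0.8462, -0.8462, -2.1538).

u_2 = (0.9231, -0.8462, -0.8462, -2.1538)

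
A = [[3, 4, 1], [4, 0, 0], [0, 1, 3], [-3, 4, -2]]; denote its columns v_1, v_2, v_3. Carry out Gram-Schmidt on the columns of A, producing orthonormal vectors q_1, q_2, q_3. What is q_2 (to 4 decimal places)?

q_2 = (0.6963, 0.0000, 0.1741, 0.6963)

q_1 = v_1/‖v_1‖ = (3, 4, 0, -3)/5.8310 = (0.5145, 0.6860, 0.0000, -0.5145).
r_{12} = q_1·v_2 = 0.0000.
u_2 = v_2 + 0.0000·q_1 = (4.0000, 0.0000, 1.0000, 4.0000).
‖u_2‖ = 5.7446, so q_2 = (0.6963, 0.0000, 0.1741, 0.6963).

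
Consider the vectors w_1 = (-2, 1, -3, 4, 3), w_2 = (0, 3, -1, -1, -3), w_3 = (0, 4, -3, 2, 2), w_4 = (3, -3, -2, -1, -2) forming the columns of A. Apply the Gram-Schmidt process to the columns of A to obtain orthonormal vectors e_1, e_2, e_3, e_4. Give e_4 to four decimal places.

w_1 = (-2, 1, -3, 4, 3); ‖w_1‖ = 6.2450, so e_1 = (-0.3203, 0.1601, -0.4804, 0.6405, 0.4804).
e_1·w_2 = (-0.3203)·0 + 0.1601·3 + (-0.4804)·(-1) + 0.6405·(-1) + 0.4804·(-3) = -1.1209.
u_2 = w_2 + 1.1209·e_1 = (-0.3590, 3.1795, -1.5385, -0.2821, -2.4615).
‖u_2‖ = 4.3294, so e_2 = (-0.0829, 0.7344, -0.3554, -0.0651, -0.5686).
e_1·w_3 = (-0.3203)·0 + 0.1601·4 + (-0.4804)·(-3) + 0.6405·2 + 0.4804·2 = 4.3235; e_2·w_3 = (-0.0829)·0 + 0.7344·4 + (-0.3554)·(-3) + (-0.0651)·2 + (-0.5686)·2 = 2.7362.
u_3 = w_3 − 4.3235·e_1 − 2.7362·e_2 = (1.6115, 1.2982, 0.0492, -0.5910, 1.4788).
‖u_3‖ = 2.6117, so e_3 = (0.6170, 0.4971, 0.0189, -0.2263, 0.5662).
e_1·w_4 = (-0.3203)·3 + 0.1601·(-3) + (-0.4804)·(-2) + 0.6405·(-1) + 0.4804·(-2) = -2.0817; e_2·w_4 = (-0.0829)·3 + 0.7344·(-3) + (-0.3554)·(-2) + (-0.0651)·(-1) + (-0.5686)·(-2) = -0.5390; e_3·w_4 = 0.6170·3 + 0.4971·(-3) + 0.0189·(-2) + (-0.2263)·(-1) + 0.5662·(-2) = -0.5840.
u_4 = w_4 + 2.0817·e_1 + 0.5390·e_2 + 0.5840·e_3 = (2.6490, -1.9805, -3.1805, 0.1661, -0.9757).
‖u_4‖ = 4.6942, so e_4 = (0.5643, -0.4219, -0.6775, 0.0354, -0.2079).

e_4 = (0.5643, -0.4219, -0.6775, 0.0354, -0.2079)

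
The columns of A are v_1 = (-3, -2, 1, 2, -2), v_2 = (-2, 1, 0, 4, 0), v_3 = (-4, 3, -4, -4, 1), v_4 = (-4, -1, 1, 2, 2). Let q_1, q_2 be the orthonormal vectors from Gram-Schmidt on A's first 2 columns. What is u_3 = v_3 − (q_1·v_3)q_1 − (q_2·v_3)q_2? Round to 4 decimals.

v_1 = (-3, -2, 1, 2, -2); ‖v_1‖ = 4.6904, so q_1 = (-0.6396, -0.4264, 0.2132, 0.4264, -0.4264).
q_1·v_2 = (-0.6396)·(-2) + (-0.4264)·1 + 0.2132·0 + 0.4264·4 + (-0.4264)·0 = 2.5584.
u_2 = v_2 − 2.5584·q_1 = (-0.3636, 2.0909, -0.5455, 2.9091, 1.0909).
‖u_2‖ = 3.8019, so q_2 = (-0.0956, 0.5500, -0.1435, 0.7652, 0.2869).
q_1·v_3 = (-0.6396)·(-4) + (-0.4264)·3 + 0.2132·(-4) + 0.4264·(-4) + (-0.4264)·1 = -1.7056; q_2·v_3 = (-0.0956)·(-4) + 0.5500·3 + (-0.1435)·(-4) + 0.7652·(-4) + 0.2869·1 = -0.1674.
u_3 = v_3 + 1.7056·q_1 + 0.1674·q_2 = (-5.1069, 2.3648, -3.6604, -3.1447, 0.3208).

u_3 = (-5.1069, 2.3648, -3.6604, -3.1447, 0.3208)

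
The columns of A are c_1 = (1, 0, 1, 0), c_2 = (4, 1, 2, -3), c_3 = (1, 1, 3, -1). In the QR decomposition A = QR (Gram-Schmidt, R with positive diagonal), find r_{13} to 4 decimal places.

r_{13} = 2.8284

c_1 = (1, 0, 1, 0); ‖c_1‖ = 1.4142, so e_1 = (0.7071, 0.0000, 0.7071, 0.0000).
r_{13} = e_1·c_3 = 2.8284.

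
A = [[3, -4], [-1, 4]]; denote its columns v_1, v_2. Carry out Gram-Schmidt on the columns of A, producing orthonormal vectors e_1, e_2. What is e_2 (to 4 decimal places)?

e_2 = (0.3162, 0.9487)

v_1 = (3, -1); ‖v_1‖ = 3.1623, so e_1 = (0.9487, -0.3162).
e_1·v_2 = 0.9487·(-4) + (-0.3162)·4 = -5.0596.
u_2 = v_2 + 5.0596·e_1 = (0.8000, 2.4000).
‖u_2‖ = 2.5298, so e_2 = (0.3162, 0.9487).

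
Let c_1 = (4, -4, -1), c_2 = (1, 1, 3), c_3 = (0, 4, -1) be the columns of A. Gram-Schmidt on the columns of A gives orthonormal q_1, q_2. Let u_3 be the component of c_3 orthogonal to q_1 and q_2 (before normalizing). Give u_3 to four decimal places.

c_1 = (4, -4, -1); ‖c_1‖ = 5.7446, so q_1 = (0.6963, -0.6963, -0.1741).
q_1·c_2 = 0.6963·1 + (-0.6963)·1 + (-0.1741)·3 = -0.5222.
u_2 = c_2 + 0.5222·q_1 = (1.3636, 0.6364, 2.9091).
‖u_2‖ = 3.2753, so q_2 = (0.4163, 0.1943, 0.8882).
q_1·c_3 = 0.6963·0 + (-0.6963)·4 + (-0.1741)·(-1) = -2.6112; q_2·c_3 = 0.4163·0 + 0.1943·4 + 0.8882·(-1) = -0.1110.
u_3 = c_3 + 2.6112·q_1 + 0.1110·q_2 = (1.8644, 2.2034, -1.3559).

u_3 = (1.8644, 2.2034, -1.3559)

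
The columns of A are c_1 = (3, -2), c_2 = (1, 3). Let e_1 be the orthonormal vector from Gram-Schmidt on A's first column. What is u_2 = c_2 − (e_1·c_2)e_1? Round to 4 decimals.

u_2 = (1.6923, 2.5385)

e_1 = c_1/‖c_1‖ = (3, -2)/3.6056 = (0.8321, -0.5547).
r_{12} = e_1·c_2 = -0.8321.
u_2 = c_2 + 0.8321·e_1 = (1.6923, 2.5385).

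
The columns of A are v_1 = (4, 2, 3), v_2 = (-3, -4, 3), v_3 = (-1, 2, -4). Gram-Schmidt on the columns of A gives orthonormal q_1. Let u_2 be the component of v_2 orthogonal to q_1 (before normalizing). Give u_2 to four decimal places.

u_2 = (-1.4828, -3.2414, 4.1379)

q_1 = v_1/‖v_1‖ = (4, 2, 3)/5.3852 = (0.7428, 0.3714, 0.5571).
r_{12} = q_1·v_2 = -2.0426.
u_2 = v_2 + 2.0426·q_1 = (-1.4828, -3.2414, 4.1379).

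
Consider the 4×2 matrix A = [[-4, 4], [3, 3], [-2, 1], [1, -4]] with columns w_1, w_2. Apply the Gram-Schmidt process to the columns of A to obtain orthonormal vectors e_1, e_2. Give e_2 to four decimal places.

e_2 = (0.3759, 0.7130, 0.0221, -0.5914)

e_1 = w_1/‖w_1‖ = (-4, 3, -2, 1)/5.4772 = (-0.7303, 0.5477, -0.3651, 0.1826).
r_{12} = e_1·w_2 = -2.3735.
u_2 = w_2 + 2.3735·e_1 = (2.2667, 4.3000, 0.1333, -3.5667).
‖u_2‖ = 6.0305, so e_2 = (0.3759, 0.7130, 0.0221, -0.5914).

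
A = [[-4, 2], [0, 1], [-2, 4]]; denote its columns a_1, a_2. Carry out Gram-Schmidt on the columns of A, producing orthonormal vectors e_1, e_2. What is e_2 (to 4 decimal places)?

e_2 = (-0.4191, 0.3492, 0.8381)

a_1 = (-4, 0, -2); ‖a_1‖ = 4.4721, so e_1 = (-0.8944, 0.0000, -0.4472).
e_1·a_2 = (-0.8944)·2 + 0.0000·1 + (-0.4472)·4 = -3.5777.
u_2 = a_2 + 3.5777·e_1 = (-1.2000, 1.0000, 2.4000).
‖u_2‖ = 2.8636, so e_2 = (-0.4191, 0.3492, 0.8381).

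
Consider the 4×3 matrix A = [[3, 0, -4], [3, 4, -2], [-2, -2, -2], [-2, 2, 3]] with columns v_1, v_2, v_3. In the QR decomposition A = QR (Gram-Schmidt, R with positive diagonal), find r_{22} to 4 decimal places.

r_{22} = 4.2967

v_1 = (3, 3, -2, -2); ‖v_1‖ = 5.0990, so q_1 = (0.5883, 0.5883, -0.3922, -0.3922).
q_1·v_2 = 0.5883·0 + 0.5883·4 + (-0.3922)·(-2) + (-0.3922)·2 = 2.3534.
u_2 = v_2 − 2.3534·q_1 = (-1.3846, 2.6154, -1.0769, 2.9231).
r_{22} = ‖u_2‖ = 4.2967.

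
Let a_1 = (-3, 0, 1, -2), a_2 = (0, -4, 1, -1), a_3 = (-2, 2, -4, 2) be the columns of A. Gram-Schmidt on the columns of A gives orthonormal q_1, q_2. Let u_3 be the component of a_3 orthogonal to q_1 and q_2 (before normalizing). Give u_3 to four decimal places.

a_1 = (-3, 0, 1, -2); ‖a_1‖ = 3.7417, so q_1 = (-0.8018, 0.0000, 0.2673, -0.5345).
q_1·a_2 = (-0.8018)·0 + 0.0000·(-4) + 0.2673·1 + (-0.5345)·(-1) = 0.8018.
u_2 = a_2 − 0.8018·q_1 = (0.6429, -4.0000, 0.7857, -0.5714).
‖u_2‖ = 4.1662, so q_2 = (0.1543, -0.9601, 0.1886, -0.1372).
q_1·a_3 = (-0.8018)·(-2) + 0.0000·2 + 0.2673·(-4) + (-0.5345)·2 = -0.5345; q_2·a_3 = 0.1543·(-2) + (-0.9601)·2 + 0.1886·(-4) + (-0.1372)·2 = -3.2575.
u_3 = a_3 + 0.5345·q_1 + 3.2575·q_2 = (-1.9259, -1.1276, -3.2428, 1.2675).

u_3 = (-1.9259, -1.1276, -3.2428, 1.2675)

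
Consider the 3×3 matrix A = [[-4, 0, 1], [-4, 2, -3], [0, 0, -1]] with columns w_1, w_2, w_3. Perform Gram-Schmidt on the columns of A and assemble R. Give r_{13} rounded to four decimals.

w_1 = (-4, -4, 0); ‖w_1‖ = 5.6569, so e_1 = (-0.7071, -0.7071, 0.0000).
r_{13} = e_1·w_3 = 1.4142.

r_{13} = 1.4142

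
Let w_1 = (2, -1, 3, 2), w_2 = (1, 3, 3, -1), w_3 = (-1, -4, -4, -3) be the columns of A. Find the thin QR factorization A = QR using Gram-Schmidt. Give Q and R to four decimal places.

w_1 = (2, -1, 3, 2); ‖w_1‖ = 4.2426, so e_1 = (0.4714, -0.2357, 0.7071, 0.4714).
e_1·w_2 = 0.4714·1 + (-0.2357)·3 + 0.7071·3 + 0.4714·(-1) = 1.4142.
u_2 = w_2 − 1.4142·e_1 = (0.3333, 3.3333, 2.0000, -1.6667).
‖u_2‖ = 4.2426, so e_2 = (0.0786, 0.7857, 0.4714, -0.3928).
e_1·w_3 = 0.4714·(-1) + (-0.2357)·(-4) + 0.7071·(-4) + 0.4714·(-3) = -3.7712; e_2·w_3 = 0.0786·(-1) + 0.7857·(-4) + 0.4714·(-4) + (-0.3928)·(-3) = -3.9284.
u_3 = w_3 + 3.7712·e_1 + 3.9284·e_2 = (1.0864, -1.8025, 0.5185, -2.7654).
‖u_3‖ = 3.5136, so e_3 = (0.3092, -0.5130, 0.1476, -0.7871).

Q = [[0.4714, 0.0786, 0.3092], [-0.2357, 0.7857, -0.5130], [0.7071, 0.4714, 0.1476], [0.4714, -0.3928, -0.7871]], R = [[4.2426, 1.4142, -3.7712], [0.0000, 4.2426, -3.9284], [0.0000, 0.0000, 3.5136]]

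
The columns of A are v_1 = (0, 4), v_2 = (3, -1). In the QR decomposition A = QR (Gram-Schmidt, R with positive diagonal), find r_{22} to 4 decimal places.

v_1 = (0, 4); ‖v_1‖ = 4.0000, so q_1 = (0.0000, 1.0000).
q_1·v_2 = 0.0000·3 + 1.0000·(-1) = -1.0000.
u_2 = v_2 + 1.0000·q_1 = (3.0000, 0.0000).
r_{22} = ‖u_2‖ = 3.0000.

r_{22} = 3.0000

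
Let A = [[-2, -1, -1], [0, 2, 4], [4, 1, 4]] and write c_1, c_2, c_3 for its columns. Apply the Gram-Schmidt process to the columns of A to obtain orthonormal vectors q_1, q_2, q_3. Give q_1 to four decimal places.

q_1 = c_1/‖c_1‖ = (-2, 0, 4)/4.4721 = (-0.4472, 0.0000, 0.8944).

q_1 = (-0.4472, 0.0000, 0.8944)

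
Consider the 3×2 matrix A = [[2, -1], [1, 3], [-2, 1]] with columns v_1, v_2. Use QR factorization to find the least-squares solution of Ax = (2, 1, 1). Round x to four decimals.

v_1 = (2, 1, -2); ‖v_1‖ = 3.0000, so q_1 = (0.6667, 0.3333, -0.6667).
q_1·v_2 = 0.6667·(-1) + 0.3333·3 + (-0.6667)·1 = -0.3333.
u_2 = v_2 + 0.3333·q_1 = (-0.7778, 3.1111, 0.7778).
‖u_2‖ = 3.2998, so q_2 = (-0.2357, 0.9428, 0.2357).
Qᵀb = (1.0000, 0.7071).
Back-substitute: x_2 = 0.7071/3.2998 = 0.2143.
x_1 = (1.0000 + 0.3333·0.2143)/3.0000 = 0.3571.

x = (0.3571, 0.2143)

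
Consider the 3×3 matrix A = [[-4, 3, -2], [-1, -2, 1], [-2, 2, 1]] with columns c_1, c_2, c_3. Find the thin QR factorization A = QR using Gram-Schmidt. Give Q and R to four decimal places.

e_1 = c_1/‖c_1‖ = (-4, -1, -2)/4.5826 = (-0.8729, -0.2182, -0.4364).
r_{12} = e_1·c_2 = -3.0551.
u_2 = c_2 + 3.0551·e_1 = (0.3333, -2.6667, 0.6667).
‖u_2‖ = 2.7689, so e_2 = (0.1204, -0.9631, 0.2408).
r_{13} = e_1·c_3 = 1.0911; r_{23} = e_2·c_3 = -0.9631.
u_3 = c_3 − 1.0911·e_1 + 0.9631·e_2 = (-0.9317, 0.3106, 1.7081).
‖u_3‖ = 1.9703, so e_3 = (-0.4729, 0.1576, 0.8669).

Q = [[-0.8729, 0.1204, -0.4729], [-0.2182, -0.9631, 0.1576], [-0.4364, 0.2408, 0.8669]], R = [[4.5826, -3.0551, 1.0911], [0.0000, 2.7689, -0.9631], [0.0000, 0.0000, 1.9703]]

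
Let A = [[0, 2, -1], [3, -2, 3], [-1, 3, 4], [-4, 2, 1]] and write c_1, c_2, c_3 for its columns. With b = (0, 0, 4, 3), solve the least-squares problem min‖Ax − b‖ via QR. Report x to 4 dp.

x = (-0.4263, 0.3273, 0.6468)

e_1 = c_1/‖c_1‖ = (0, 3, -1, -4)/5.0990 = (0.0000, 0.5883, -0.1961, -0.7845).
r_{12} = e_1·c_2 = -3.3340.
u_2 = c_2 + 3.3340·e_1 = (2.0000, -0.0385, 2.3462, -0.6154).
‖u_2‖ = 3.1440, so e_2 = (0.6361, -0.0122, 0.7462, -0.1957).
r_{13} = e_1·c_3 = 0.1961; r_{23} = e_2·c_3 = 2.1164.
u_3 = c_3 − 0.1961·e_1 − 2.1164·e_2 = (-2.3463, 2.9105, 2.4591, 1.5681).
‖u_3‖ = 4.7416, so e_3 = (-0.4948, 0.6138, 0.5186, 0.3307).
Qᵀb = (-3.1379, 2.3977, 3.0667).
Back-substitute: x_3 = 3.0667/4.7416 = 0.6468.
x_2 = (2.3977 − 2.1164·0.6468)/3.1440 = 0.3273.
x_1 = (-3.1379 + 3.3340·0.3273 − 0.1961·0.6468)/5.0990 = -0.4263.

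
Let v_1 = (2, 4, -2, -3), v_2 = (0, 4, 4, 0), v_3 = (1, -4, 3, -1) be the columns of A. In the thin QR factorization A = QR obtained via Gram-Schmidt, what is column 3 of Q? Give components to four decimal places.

e_1 = v_1/‖v_1‖ = (2, 4, -2, -3)/5.7446 = (0.3482, 0.6963, -0.3482, -0.5222).
r_{12} = e_1·v_2 = 1.3926.
u_2 = v_2 − 1.3926·e_1 = (-0.4848, 3.0303, 4.4848, 0.7273).
‖u_2‖ = 5.4828, so e_2 = (-0.0884, 0.5527, 0.8180, 0.1326).
r_{13} = e_1·v_3 = -2.9593; r_{23} = e_2·v_3 = 0.0221.
u_3 = v_3 + 2.9593·e_1 − 0.0221·e_2 = (2.0323, -1.9516, 1.9516, -2.5484).
‖u_3‖ = 4.2711, so e_3 = (0.4758, -0.4569, 0.4569, -0.5967).

e_3 = (0.4758, -0.4569, 0.4569, -0.5967)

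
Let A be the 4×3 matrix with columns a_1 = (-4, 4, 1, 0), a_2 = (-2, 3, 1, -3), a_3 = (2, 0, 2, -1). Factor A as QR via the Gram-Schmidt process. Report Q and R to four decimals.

Q = [[-0.6963, 0.1757, 0.4264], [0.6963, 0.1464, 0.2132], [0.1741, 0.1171, 0.8528], [0.0000, -0.9664, 0.2132]], R = [[5.7446, 3.6556, -1.0445], [0.0000, 3.1042, 1.5521], [0.0000, 0.0000, 2.3452]]

a_1 = (-4, 4, 1, 0); ‖a_1‖ = 5.7446, so e_1 = (-0.6963, 0.6963, 0.1741, 0.0000).
e_1·a_2 = (-0.6963)·(-2) + 0.6963·3 + 0.1741·1 + 0.0000·(-3) = 3.6556.
u_2 = a_2 − 3.6556·e_1 = (0.5455, 0.4545, 0.3636, -3.0000).
‖u_2‖ = 3.1042, so e_2 = (0.1757, 0.1464, 0.1171, -0.9664).
e_1·a_3 = (-0.6963)·2 + 0.6963·0 + 0.1741·2 + 0.0000·(-1) = -1.0445; e_2·a_3 = 0.1757·2 + 0.1464·0 + 0.1171·2 + (-0.9664)·(-1) = 1.5521.
u_3 = a_3 + 1.0445·e_1 − 1.5521·e_2 = (1.0000, 0.5000, 2.0000, 0.5000).
‖u_3‖ = 2.3452, so e_3 = (0.4264, 0.2132, 0.8528, 0.2132).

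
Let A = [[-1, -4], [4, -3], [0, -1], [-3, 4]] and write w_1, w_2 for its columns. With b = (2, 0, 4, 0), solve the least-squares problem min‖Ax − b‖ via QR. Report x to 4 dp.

w_1 = (-1, 4, 0, -3); ‖w_1‖ = 5.0990, so e_1 = (-0.1961, 0.7845, 0.0000, -0.5883).
e_1·w_2 = (-0.1961)·(-4) + 0.7845·(-3) + 0.0000·(-1) + (-0.5883)·4 = -3.9223.
u_2 = w_2 + 3.9223·e_1 = (-4.7692, 0.0769, -1.0000, 1.6923).
‖u_2‖ = 5.1590, so e_2 = (-0.9244, 0.0149, -0.1938, 0.3280).
Qᵀb = (-0.3922, -2.6242).
Back-substitute: x_2 = -2.6242/5.1590 = -0.5087.
x_1 = (-0.3922 + 3.9223·(-0.5087))/5.0990 = -0.4682.

x = (-0.4682, -0.5087)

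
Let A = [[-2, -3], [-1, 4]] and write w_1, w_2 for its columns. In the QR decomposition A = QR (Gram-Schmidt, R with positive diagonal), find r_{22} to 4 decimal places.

r_{22} = 4.9193

w_1 = (-2, -1); ‖w_1‖ = 2.2361, so e_1 = (-0.8944, -0.4472).
e_1·w_2 = (-0.8944)·(-3) + (-0.4472)·4 = 0.8944.
u_2 = w_2 − 0.8944·e_1 = (-2.2000, 4.4000).
r_{22} = ‖u_2‖ = 4.9193.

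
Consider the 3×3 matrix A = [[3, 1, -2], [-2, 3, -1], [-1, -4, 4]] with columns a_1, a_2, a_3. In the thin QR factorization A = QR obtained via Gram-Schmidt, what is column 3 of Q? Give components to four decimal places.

q_3 = (0.5774, 0.5774, 0.5774)

a_1 = (3, -2, -1); ‖a_1‖ = 3.7417, so q_1 = (0.8018, -0.5345, -0.2673).
q_1·a_2 = 0.8018·1 + (-0.5345)·3 + (-0.2673)·(-4) = 0.2673.
u_2 = a_2 − 0.2673·q_1 = (0.7857, 3.1429, -3.9286).
‖u_2‖ = 5.0920, so q_2 = (0.1543, 0.6172, -0.7715).
q_1·a_3 = 0.8018·(-2) + (-0.5345)·(-1) + (-0.2673)·4 = -2.1381; q_2·a_3 = 0.1543·(-2) + 0.6172·(-1) + (-0.7715)·4 = -4.0119.
u_3 = a_3 + 2.1381·q_1 + 4.0119·q_2 = (0.3333, 0.3333, 0.3333).
‖u_3‖ = 0.5774, so q_3 = (0.5774, 0.5774, 0.5774).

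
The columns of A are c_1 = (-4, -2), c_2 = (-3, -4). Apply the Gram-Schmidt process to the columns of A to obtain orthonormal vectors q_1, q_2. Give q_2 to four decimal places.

q_2 = (0.4472, -0.8944)

c_1 = (-4, -2); ‖c_1‖ = 4.4721, so q_1 = (-0.8944, -0.4472).
q_1·c_2 = (-0.8944)·(-3) + (-0.4472)·(-4) = 4.4721.
u_2 = c_2 − 4.4721·q_1 = (1.0000, -2.0000).
‖u_2‖ = 2.2361, so q_2 = (0.4472, -0.8944).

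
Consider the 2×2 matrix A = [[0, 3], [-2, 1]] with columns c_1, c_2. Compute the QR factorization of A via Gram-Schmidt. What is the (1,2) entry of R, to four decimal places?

r_{12} = -1.0000

e_1 = c_1/‖c_1‖ = (0, -2)/2.0000 = (0.0000, -1.0000).
r_{12} = e_1·c_2 = -1.0000.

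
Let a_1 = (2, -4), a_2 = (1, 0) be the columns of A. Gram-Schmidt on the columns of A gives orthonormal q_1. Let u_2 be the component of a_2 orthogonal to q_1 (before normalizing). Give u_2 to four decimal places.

a_1 = (2, -4); ‖a_1‖ = 4.4721, so q_1 = (0.4472, -0.8944).
q_1·a_2 = 0.4472·1 + (-0.8944)·0 = 0.4472.
u_2 = a_2 − 0.4472·q_1 = (0.8000, 0.4000).

u_2 = (0.8000, 0.4000)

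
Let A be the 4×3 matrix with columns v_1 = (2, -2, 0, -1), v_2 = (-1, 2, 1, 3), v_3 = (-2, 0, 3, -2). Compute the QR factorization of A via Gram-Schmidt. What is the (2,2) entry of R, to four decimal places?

v_1 = (2, -2, 0, -1); ‖v_1‖ = 3.0000, so q_1 = (0.6667, -0.6667, 0.0000, -0.3333).
q_1·v_2 = 0.6667·(-1) + (-0.6667)·2 + 0.0000·1 + (-0.3333)·3 = -3.0000.
u_2 = v_2 + 3.0000·q_1 = (1.0000, 0.0000, 1.0000, 2.0000).
r_{22} = ‖u_2‖ = 2.4495.

r_{22} = 2.4495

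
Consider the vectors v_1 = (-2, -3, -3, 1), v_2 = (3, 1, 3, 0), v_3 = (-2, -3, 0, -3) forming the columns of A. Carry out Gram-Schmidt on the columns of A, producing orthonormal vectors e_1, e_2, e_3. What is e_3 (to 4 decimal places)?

e_3 = (-0.1890, -0.4841, 0.3503, -0.7792)

v_1 = (-2, -3, -3, 1); ‖v_1‖ = 4.7958, so e_1 = (-0.4170, -0.6255, -0.6255, 0.2085).
e_1·v_2 = (-0.4170)·3 + (-0.6255)·1 + (-0.6255)·3 + 0.2085·0 = -3.7533.
u_2 = v_2 + 3.7533·e_1 = (1.4348, -1.3478, 0.6522, 0.7826).
‖u_2‖ = 2.2165, so e_2 = (0.6473, -0.6081, 0.2942, 0.3531).
e_1·v_3 = (-0.4170)·(-2) + (-0.6255)·(-3) + (-0.6255)·0 + 0.2085·(-3) = 2.0851; e_2·v_3 = 0.6473·(-2) + (-0.6081)·(-3) + 0.2942·0 + 0.3531·(-3) = -0.5296.
u_3 = v_3 − 2.0851·e_1 + 0.5296·e_2 = (-0.7876, -2.0177, 1.4602, -3.2478).
‖u_3‖ = 4.1679, so e_3 = (-0.1890, -0.4841, 0.3503, -0.7792).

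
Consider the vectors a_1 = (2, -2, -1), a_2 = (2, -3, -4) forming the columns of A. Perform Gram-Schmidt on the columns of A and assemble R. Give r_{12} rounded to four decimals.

r_{12} = 4.6667

a_1 = (2, -2, -1); ‖a_1‖ = 3.0000, so q_1 = (0.6667, -0.6667, -0.3333).
r_{12} = q_1·a_2 = 4.6667.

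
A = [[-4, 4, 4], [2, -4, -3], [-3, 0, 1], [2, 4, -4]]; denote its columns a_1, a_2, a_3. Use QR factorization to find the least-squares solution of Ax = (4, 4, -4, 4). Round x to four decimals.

x = (0.4034, 0.5210, -0.2129)

a_1 = (-4, 2, -3, 2); ‖a_1‖ = 5.7446, so e_1 = (-0.6963, 0.3482, -0.5222, 0.3482).
e_1·a_2 = (-0.6963)·4 + 0.3482·(-4) + (-0.5222)·0 + 0.3482·4 = -2.7852.
u_2 = a_2 + 2.7852·e_1 = (2.0606, -3.0303, -1.4545, 4.9697).
‖u_2‖ = 6.3437, so e_2 = (0.3248, -0.4777, -0.2293, 0.7834).
e_1·a_3 = (-0.6963)·4 + 0.3482·(-3) + (-0.5222)·1 + 0.3482·(-4) = -5.7446; e_2·a_3 = 0.3248·4 + (-0.4777)·(-3) + (-0.2293)·1 + 0.7834·(-4) = -0.6305.
u_3 = a_3 + 5.7446·e_1 + 0.6305·e_2 = (0.2048, -1.3012, -2.1446, -1.5060).
‖u_3‖ = 2.9330, so e_3 = (0.0698, -0.4436, -0.7312, -0.5135).
Qᵀb = (2.0889, 3.4394, -0.6244).
Back-substitute: x_3 = -0.6244/2.9330 = -0.2129.
x_2 = (3.4394 + 0.6305·(-0.2129))/6.3437 = 0.5210.
x_1 = (2.0889 + 2.7852·0.5210 + 5.7446·(-0.2129))/5.7446 = 0.4034.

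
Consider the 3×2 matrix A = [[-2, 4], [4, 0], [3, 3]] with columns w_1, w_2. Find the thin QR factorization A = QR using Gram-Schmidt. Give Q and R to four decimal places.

Q = [[-0.3714, 0.8144], [0.7428, -0.0276], [0.5571, 0.5797]], R = [[5.3852, 0.1857], [0.0000, 4.9966]]

w_1 = (-2, 4, 3); ‖w_1‖ = 5.3852, so e_1 = (-0.3714, 0.7428, 0.5571).
e_1·w_2 = (-0.3714)·4 + 0.7428·0 + 0.5571·3 = 0.1857.
u_2 = w_2 − 0.1857·e_1 = (4.0690, -0.1379, 2.8966).
‖u_2‖ = 4.9966, so e_2 = (0.8144, -0.0276, 0.5797).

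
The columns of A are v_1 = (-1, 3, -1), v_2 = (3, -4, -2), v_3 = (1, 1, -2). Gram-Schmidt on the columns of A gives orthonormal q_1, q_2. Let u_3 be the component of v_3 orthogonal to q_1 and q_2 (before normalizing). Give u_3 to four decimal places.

u_3 = (0.3333, 0.1667, 0.1667)

v_1 = (-1, 3, -1); ‖v_1‖ = 3.3166, so q_1 = (-0.3015, 0.9045, -0.3015).
q_1·v_2 = (-0.3015)·3 + 0.9045·(-4) + (-0.3015)·(-2) = -3.9196.
u_2 = v_2 + 3.9196·q_1 = (1.8182, -0.4545, -3.1818).
‖u_2‖ = 3.6927, so q_2 = (0.4924, -0.1231, -0.8616).
q_1·v_3 = (-0.3015)·1 + 0.9045·1 + (-0.3015)·(-2) = 1.2060; q_2·v_3 = 0.4924·1 + (-0.1231)·1 + (-0.8616)·(-2) = 2.0926.
u_3 = v_3 − 1.2060·q_1 − 2.0926·q_2 = (0.3333, 0.1667, 0.1667).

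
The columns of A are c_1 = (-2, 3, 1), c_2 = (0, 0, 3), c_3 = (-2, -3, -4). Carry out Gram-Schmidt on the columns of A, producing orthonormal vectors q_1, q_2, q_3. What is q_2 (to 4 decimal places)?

q_2 = (0.1482, -0.2224, 0.9636)

c_1 = (-2, 3, 1); ‖c_1‖ = 3.7417, so q_1 = (-0.5345, 0.8018, 0.2673).
q_1·c_2 = (-0.5345)·0 + 0.8018·0 + 0.2673·3 = 0.8018.
u_2 = c_2 − 0.8018·q_1 = (0.4286, -0.6429, 2.7857).
‖u_2‖ = 2.8909, so q_2 = (0.1482, -0.2224, 0.9636).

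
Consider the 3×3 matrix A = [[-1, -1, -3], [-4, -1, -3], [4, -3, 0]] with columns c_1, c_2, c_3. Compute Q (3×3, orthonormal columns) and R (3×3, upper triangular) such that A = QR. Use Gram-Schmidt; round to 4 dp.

Q = [[-0.1741, -0.3930, -0.9029], [-0.6963, -0.5992, 0.3950], [0.6963, -0.6975, 0.1693]], R = [[5.7446, -1.2185, 2.6112], [0.0000, 3.0847, 2.9766], [0.0000, 0.0000, 1.5237]]

c_1 = (-1, -4, 4); ‖c_1‖ = 5.7446, so q_1 = (-0.1741, -0.6963, 0.6963).
q_1·c_2 = (-0.1741)·(-1) + (-0.6963)·(-1) + 0.6963·(-3) = -1.2185.
u_2 = c_2 + 1.2185·q_1 = (-1.2121, -1.8485, -2.1515).
‖u_2‖ = 3.0847, so q_2 = (-0.3930, -0.5992, -0.6975).
q_1·c_3 = (-0.1741)·(-3) + (-0.6963)·(-3) + 0.6963·0 = 2.6112; q_2·c_3 = (-0.3930)·(-3) + (-0.5992)·(-3) + (-0.6975)·0 = 2.9766.
u_3 = c_3 − 2.6112·q_1 − 2.9766·q_2 = (-1.3758, 0.6019, 0.2580).
‖u_3‖ = 1.5237, so q_3 = (-0.9029, 0.3950, 0.1693).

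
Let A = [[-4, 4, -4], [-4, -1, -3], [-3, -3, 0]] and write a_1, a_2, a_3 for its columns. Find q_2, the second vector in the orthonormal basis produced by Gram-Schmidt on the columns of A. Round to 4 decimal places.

q_2 = (0.7302, -0.2546, -0.6341)

a_1 = (-4, -4, -3); ‖a_1‖ = 6.4031, so q_1 = (-0.6247, -0.6247, -0.4685).
q_1·a_2 = (-0.6247)·4 + (-0.6247)·(-1) + (-0.4685)·(-3) = -0.4685.
u_2 = a_2 + 0.4685·q_1 = (3.7073, -1.2927, -3.2195).
‖u_2‖ = 5.0774, so q_2 = (0.7302, -0.2546, -0.6341).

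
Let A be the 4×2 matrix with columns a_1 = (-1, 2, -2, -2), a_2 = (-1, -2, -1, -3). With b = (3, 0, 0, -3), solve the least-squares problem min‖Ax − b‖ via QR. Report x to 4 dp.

a_1 = (-1, 2, -2, -2); ‖a_1‖ = 3.6056, so e_1 = (-0.2774, 0.5547, -0.5547, -0.5547).
e_1·a_2 = (-0.2774)·(-1) + 0.5547·(-2) + (-0.5547)·(-1) + (-0.5547)·(-3) = 1.3868.
u_2 = a_2 − 1.3868·e_1 = (-0.6154, -2.7692, -0.2308, -2.2308).
‖u_2‖ = 3.6162, so e_2 = (-0.1702, -0.7658, -0.0638, -0.6169).
Qᵀb = (0.8321, 1.3401).
Back-substitute: x_2 = 1.3401/3.6162 = 0.3706.
x_1 = (0.8321 − 1.3868·0.3706)/3.6056 = 0.0882.

x = (0.0882, 0.3706)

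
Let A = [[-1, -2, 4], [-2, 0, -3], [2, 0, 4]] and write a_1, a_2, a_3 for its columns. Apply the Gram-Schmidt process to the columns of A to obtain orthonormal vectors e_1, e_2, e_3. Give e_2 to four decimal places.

e_1 = a_1/‖a_1‖ = (-1, -2, 2)/3.0000 = (-0.3333, -0.6667, 0.6667).
r_{12} = e_1·a_2 = 0.6667.
u_2 = a_2 − 0.6667·e_1 = (-1.7778, 0.4444, -0.4444).
‖u_2‖ = 1.8856, so e_2 = (-0.9428, 0.2357, -0.2357).

e_2 = (-0.9428, 0.2357, -0.2357)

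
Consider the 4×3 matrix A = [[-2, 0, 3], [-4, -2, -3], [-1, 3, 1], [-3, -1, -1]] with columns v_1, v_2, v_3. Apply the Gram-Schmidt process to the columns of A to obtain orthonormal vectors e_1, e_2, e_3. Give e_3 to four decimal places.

v_1 = (-2, -4, -1, -3); ‖v_1‖ = 5.4772, so e_1 = (-0.3651, -0.7303, -0.1826, -0.5477).
e_1·v_2 = (-0.3651)·0 + (-0.7303)·(-2) + (-0.1826)·3 + (-0.5477)·(-1) = 1.4606.
u_2 = v_2 − 1.4606·e_1 = (0.5333, -0.9333, 3.2667, -0.2000).
‖u_2‖ = 3.4448, so e_2 = (0.1548, -0.2709, 0.9483, -0.0581).
e_1·v_3 = (-0.3651)·3 + (-0.7303)·(-3) + (-0.1826)·1 + (-0.5477)·(-1) = 1.4606; e_2·v_3 = 0.1548·3 + (-0.2709)·(-3) + 0.9483·1 + (-0.0581)·(-1) = 2.2836.
u_3 = v_3 − 1.4606·e_1 − 2.2836·e_2 = (3.1798, -1.3146, -0.8989, -0.0674).
‖u_3‖ = 3.5569, so e_3 = (0.8940, -0.3696, -0.2527, -0.0190).

e_3 = (0.8940, -0.3696, -0.2527, -0.0190)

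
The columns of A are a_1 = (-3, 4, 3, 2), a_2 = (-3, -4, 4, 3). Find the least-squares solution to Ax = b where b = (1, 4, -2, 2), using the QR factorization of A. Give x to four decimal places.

e_1 = a_1/‖a_1‖ = (-3, 4, 3, 2)/6.1644 = (-0.4867, 0.6489, 0.4867, 0.3244).
r_{12} = e_1·a_2 = 1.7844.
u_2 = a_2 − 1.7844·e_1 = (-2.1316, -5.1579, 3.1316, 2.4211).
‖u_2‖ = 6.8422, so e_2 = (-0.3115, -0.7538, 0.4577, 0.3538).
Qᵀb = (1.7844, -3.5346).
Back-substitute: x_2 = -3.5346/6.8422 = -0.5166.
x_1 = (1.7844 − 1.7844·(-0.5166))/6.1644 = 0.4390.

x = (0.4390, -0.5166)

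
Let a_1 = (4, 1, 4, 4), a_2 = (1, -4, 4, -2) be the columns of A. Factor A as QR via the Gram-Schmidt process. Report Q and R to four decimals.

Q = [[0.5714, 0.0581], [0.1429, -0.6968], [0.5714, 0.5602], [0.5714, -0.4441]], R = [[7.0000, 1.1429], [0.0000, 5.9744]]

e_1 = a_1/‖a_1‖ = (4, 1, 4, 4)/7.0000 = (0.5714, 0.1429, 0.5714, 0.5714).
r_{12} = e_1·a_2 = 1.1429.
u_2 = a_2 − 1.1429·e_1 = (0.3469, -4.1633, 3.3469, -2.6531).
‖u_2‖ = 5.9744, so e_2 = (0.0581, -0.6968, 0.5602, -0.4441).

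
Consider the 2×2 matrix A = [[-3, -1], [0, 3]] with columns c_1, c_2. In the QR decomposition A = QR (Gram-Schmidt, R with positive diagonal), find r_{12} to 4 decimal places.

q_1 = c_1/‖c_1‖ = (-3, 0)/3.0000 = (-1.0000, 0.0000).
r_{12} = q_1·c_2 = 1.0000.

r_{12} = 1.0000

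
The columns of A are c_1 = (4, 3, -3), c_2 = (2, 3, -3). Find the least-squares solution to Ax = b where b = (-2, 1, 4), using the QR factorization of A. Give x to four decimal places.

e_1 = c_1/‖c_1‖ = (4, 3, -3)/5.8310 = (0.6860, 0.5145, -0.5145).
r_{12} = e_1·c_2 = 4.4590.
u_2 = c_2 − 4.4590·e_1 = (-1.0588, 0.7059, -0.7059).
‖u_2‖ = 1.4552, so e_2 = (-0.7276, 0.4851, -0.4851).
Qᵀb = (-2.9155, 0.0000).
Back-substitute: x_2 = 0.0000/1.4552 = 0.0000.
x_1 = (-2.9155 − 4.4590·0.0000)/5.8310 = -0.5000.

x = (-0.5000, 0.0000)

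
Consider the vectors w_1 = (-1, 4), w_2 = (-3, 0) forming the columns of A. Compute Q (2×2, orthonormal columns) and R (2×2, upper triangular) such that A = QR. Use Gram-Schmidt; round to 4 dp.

q_1 = w_1/‖w_1‖ = (-1, 4)/4.1231 = (-0.2425, 0.9701).
r_{12} = q_1·w_2 = 0.7276.
u_2 = w_2 − 0.7276·q_1 = (-2.8235, -0.7059).
‖u_2‖ = 2.9104, so q_2 = (-0.9701, -0.2425).

Q = [[-0.2425, -0.9701], [0.9701, -0.2425]], R = [[4.1231, 0.7276], [0.0000, 2.9104]]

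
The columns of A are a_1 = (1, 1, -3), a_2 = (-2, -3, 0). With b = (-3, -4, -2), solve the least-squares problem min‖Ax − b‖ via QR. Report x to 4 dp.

a_1 = (1, 1, -3); ‖a_1‖ = 3.3166, so e_1 = (0.3015, 0.3015, -0.9045).
e_1·a_2 = 0.3015·(-2) + 0.3015·(-3) + (-0.9045)·0 = -1.5076.
u_2 = a_2 + 1.5076·e_1 = (-1.5455, -2.5455, -1.3636).
‖u_2‖ = 3.2753, so e_2 = (-0.4719, -0.7772, -0.4163).
Qᵀb = (-0.3015, 5.3570).
Back-substitute: x_2 = 5.3570/3.2753 = 1.6356.
x_1 = (-0.3015 + 1.5076·1.6356)/3.3166 = 0.6525.

x = (0.6525, 1.6356)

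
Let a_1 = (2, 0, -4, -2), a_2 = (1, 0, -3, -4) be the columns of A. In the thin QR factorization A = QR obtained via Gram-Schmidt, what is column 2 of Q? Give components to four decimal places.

e_1 = a_1/‖a_1‖ = (2, 0, -4, -2)/4.8990 = (0.4082, 0.0000, -0.8165, -0.4082).
r_{12} = e_1·a_2 = 4.4907.
u_2 = a_2 − 4.4907·e_1 = (-0.8333, 0.0000, 0.6667, -2.1667).
‖u_2‖ = 2.4152, so e_2 = (-0.3450, 0.0000, 0.2760, -0.8971).

e_2 = (-0.3450, 0.0000, 0.2760, -0.8971)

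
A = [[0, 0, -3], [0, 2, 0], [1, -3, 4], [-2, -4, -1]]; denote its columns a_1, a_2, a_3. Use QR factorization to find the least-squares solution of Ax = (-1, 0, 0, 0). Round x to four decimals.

a_1 = (0, 0, 1, -2); ‖a_1‖ = 2.2361, so q_1 = (0.0000, 0.0000, 0.4472, -0.8944).
q_1·a_2 = 0.0000·0 + 0.0000·2 + 0.4472·(-3) + (-0.8944)·(-4) = 2.2361.
u_2 = a_2 − 2.2361·q_1 = (0.0000, 2.0000, -4.0000, -2.0000).
‖u_2‖ = 4.8990, so q_2 = (0.0000, 0.4082, -0.8165, -0.4082).
q_1·a_3 = 0.0000·(-3) + 0.0000·0 + 0.4472·4 + (-0.8944)·(-1) = 2.6833; q_2·a_3 = 0.0000·(-3) + 0.4082·0 + (-0.8165)·4 + (-0.4082)·(-1) = -2.8577.
u_3 = a_3 − 2.6833·q_1 + 2.8577·q_2 = (-3.0000, 1.1667, 0.4667, 0.2333).
‖u_3‖ = 3.2609, so q_3 = (-0.9200, 0.3578, 0.1431, 0.0716).
Qᵀb = (0.0000, 0.0000, 0.9200).
Back-substitute: x_3 = 0.9200/3.2609 = 0.2821.
x_2 = (0.0000 + 2.8577·0.2821)/4.8990 = 0.1646.
x_1 = (0.0000 − 2.2361·0.1646 − 2.6833·0.2821)/2.2361 = -0.5031.

x = (-0.5031, 0.1646, 0.2821)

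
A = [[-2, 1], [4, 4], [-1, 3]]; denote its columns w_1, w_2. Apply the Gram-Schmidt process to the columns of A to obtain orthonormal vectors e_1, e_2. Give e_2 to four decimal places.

w_1 = (-2, 4, -1); ‖w_1‖ = 4.5826, so e_1 = (-0.4364, 0.8729, -0.2182).
e_1·w_2 = (-0.4364)·1 + 0.8729·4 + (-0.2182)·3 = 2.4004.
u_2 = w_2 − 2.4004·e_1 = (2.0476, 1.9048, 3.5238).
‖u_2‖ = 4.4987, so e_2 = (0.4552, 0.4234, 0.7833).

e_2 = (0.4552, 0.4234, 0.7833)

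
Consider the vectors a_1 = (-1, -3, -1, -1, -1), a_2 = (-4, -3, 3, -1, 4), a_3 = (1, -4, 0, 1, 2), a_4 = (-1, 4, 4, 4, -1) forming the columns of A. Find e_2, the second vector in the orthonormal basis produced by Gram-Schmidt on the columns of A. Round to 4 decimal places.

e_2 = (-0.5037, -0.2015, 0.5149, -0.0672, 0.6604)

a_1 = (-1, -3, -1, -1, -1); ‖a_1‖ = 3.6056, so e_1 = (-0.2774, -0.8321, -0.2774, -0.2774, -0.2774).
e_1·a_2 = (-0.2774)·(-4) + (-0.8321)·(-3) + (-0.2774)·3 + (-0.2774)·(-1) + (-0.2774)·4 = 1.9415.
u_2 = a_2 − 1.9415·e_1 = (-3.4615, -1.3846, 3.5385, -0.4615, 4.5385).
‖u_2‖ = 6.8725, so e_2 = (-0.5037, -0.2015, 0.5149, -0.0672, 0.6604).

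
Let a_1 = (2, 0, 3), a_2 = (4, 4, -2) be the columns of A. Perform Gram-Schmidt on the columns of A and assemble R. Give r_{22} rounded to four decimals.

a_1 = (2, 0, 3); ‖a_1‖ = 3.6056, so e_1 = (0.5547, 0.0000, 0.8321).
e_1·a_2 = 0.5547·4 + 0.0000·4 + 0.8321·(-2) = 0.5547.
u_2 = a_2 − 0.5547·e_1 = (3.6923, 4.0000, -2.4615).
r_{22} = ‖u_2‖ = 5.9743.

r_{22} = 5.9743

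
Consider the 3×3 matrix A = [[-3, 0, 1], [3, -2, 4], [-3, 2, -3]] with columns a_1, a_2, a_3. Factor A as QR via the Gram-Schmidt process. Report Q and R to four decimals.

q_1 = a_1/‖a_1‖ = (-3, 3, -3)/5.1962 = (-0.5774, 0.5774, -0.5774).
r_{12} = q_1·a_2 = -2.3094.
u_2 = a_2 + 2.3094·q_1 = (-1.3333, -0.6667, 0.6667).
‖u_2‖ = 1.6330, so q_2 = (-0.8165, -0.4082, 0.4082).
r_{13} = q_1·a_3 = 3.4641; r_{23} = q_2·a_3 = -3.6742.
u_3 = a_3 − 3.4641·q_1 + 3.6742·q_2 = (0.0000, 0.5000, 0.5000).
‖u_3‖ = 0.7071, so q_3 = (0.0000, 0.7071, 0.7071).

Q = [[-0.5774, -0.8165, 0.0000], [0.5774, -0.4082, 0.7071], [-0.5774, 0.4082, 0.7071]], R = [[5.1962, -2.3094, 3.4641], [0.0000, 1.6330, -3.6742], [0.0000, 0.0000, 0.7071]]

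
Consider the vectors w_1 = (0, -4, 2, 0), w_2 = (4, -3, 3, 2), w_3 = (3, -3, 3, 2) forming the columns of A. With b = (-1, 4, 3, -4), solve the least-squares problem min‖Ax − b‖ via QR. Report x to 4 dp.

x = (-0.1897, 0.0345, -0.3793)

w_1 = (0, -4, 2, 0); ‖w_1‖ = 4.4721, so e_1 = (0.0000, -0.8944, 0.4472, 0.0000).
e_1·w_2 = 0.0000·4 + (-0.8944)·(-3) + 0.4472·3 + 0.0000·2 = 4.0249.
u_2 = w_2 − 4.0249·e_1 = (4.0000, 0.6000, 1.2000, 2.0000).
‖u_2‖ = 4.6690, so e_2 = (0.8567, 0.1285, 0.2570, 0.4284).
e_1·w_3 = 0.0000·3 + (-0.8944)·(-3) + 0.4472·3 + 0.0000·2 = 4.0249; e_2·w_3 = 0.8567·3 + 0.1285·(-3) + 0.2570·3 + 0.4284·2 = 3.8123.
u_3 = w_3 − 4.0249·e_1 − 3.8123·e_2 = (-0.2661, 0.1101, 0.2202, 0.3670).
‖u_3‖ = 0.5158, so e_3 = (-0.5158, 0.2134, 0.4269, 0.7115).
Qᵀb = (-2.2361, -1.2851, -0.1957).
Back-substitute: x_3 = -0.1957/0.5158 = -0.3793.
x_2 = (-1.2851 − 3.8123·(-0.3793))/4.6690 = 0.0345.
x_1 = (-2.2361 − 4.0249·0.0345 − 4.0249·(-0.3793))/4.4721 = -0.1897.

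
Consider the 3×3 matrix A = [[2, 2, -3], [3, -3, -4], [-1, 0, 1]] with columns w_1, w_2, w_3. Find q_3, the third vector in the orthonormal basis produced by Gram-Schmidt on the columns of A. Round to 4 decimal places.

q_1 = w_1/‖w_1‖ = (2, 3, -1)/3.7417 = (0.5345, 0.8018, -0.2673).
r_{12} = q_1·w_2 = -1.3363.
u_2 = w_2 + 1.3363·q_1 = (2.7143, -1.9286, -0.3571).
‖u_2‖ = 3.3488, so q_2 = (0.8105, -0.5759, -0.1066).
r_{13} = q_1·w_3 = -5.0780; r_{23} = q_2·w_3 = -0.2346.
u_3 = w_3 + 5.0780·q_1 + 0.2346·q_2 = (-0.0955, -0.0637, -0.3822).
‖u_3‖ = 0.3990, so q_3 = (-0.2394, -0.1596, -0.9577).

q_3 = (-0.2394, -0.1596, -0.9577)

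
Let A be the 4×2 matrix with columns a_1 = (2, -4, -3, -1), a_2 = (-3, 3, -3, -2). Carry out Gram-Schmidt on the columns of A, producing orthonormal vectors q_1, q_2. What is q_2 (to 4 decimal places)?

q_2 = (-0.4675, 0.3814, -0.6828, -0.4121)

q_1 = a_1/‖a_1‖ = (2, -4, -3, -1)/5.4772 = (0.3651, -0.7303, -0.5477, -0.1826).
r_{12} = q_1·a_2 = -1.2780.
u_2 = a_2 + 1.2780·q_1 = (-2.5333, 2.0667, -3.7000, -2.2333).
‖u_2‖ = 5.4191, so q_2 = (-0.4675, 0.3814, -0.6828, -0.4121).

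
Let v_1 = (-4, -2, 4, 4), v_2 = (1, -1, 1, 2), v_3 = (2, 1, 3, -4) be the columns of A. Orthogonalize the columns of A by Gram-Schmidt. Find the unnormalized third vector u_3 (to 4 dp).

e_1 = v_1/‖v_1‖ = (-4, -2, 4, 4)/7.2111 = (-0.5547, -0.2774, 0.5547, 0.5547).
r_{12} = e_1·v_2 = 1.3868.
u_2 = v_2 − 1.3868·e_1 = (1.7692, -0.6154, 0.2308, 1.2308).
‖u_2‖ = 2.2532, so e_2 = (0.7852, -0.2731, 0.1024, 0.5462).
r_{13} = e_1·v_3 = -1.9415; r_{23} = e_2·v_3 = -0.5804.
u_3 = v_3 + 1.9415·e_1 + 0.5804·e_2 = (1.3788, 0.3030, 4.1364, -2.6061).

u_3 = (1.3788, 0.3030, 4.1364, -2.6061)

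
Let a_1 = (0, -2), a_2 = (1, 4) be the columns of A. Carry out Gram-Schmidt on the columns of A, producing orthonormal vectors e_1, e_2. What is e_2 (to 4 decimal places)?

e_2 = (1.0000, 0.0000)

a_1 = (0, -2); ‖a_1‖ = 2.0000, so e_1 = (0.0000, -1.0000).
e_1·a_2 = 0.0000·1 + (-1.0000)·4 = -4.0000.
u_2 = a_2 + 4.0000·e_1 = (1.0000, 0.0000).
‖u_2‖ = 1.0000, so e_2 = (1.0000, 0.0000).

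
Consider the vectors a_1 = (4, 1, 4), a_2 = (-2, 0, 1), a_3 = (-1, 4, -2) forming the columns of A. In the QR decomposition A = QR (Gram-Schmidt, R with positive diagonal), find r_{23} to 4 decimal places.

r_{23} = -0.4564

a_1 = (4, 1, 4); ‖a_1‖ = 5.7446, so q_1 = (0.6963, 0.1741, 0.6963).
q_1·a_2 = 0.6963·(-2) + 0.1741·0 + 0.6963·1 = -0.6963.
u_2 = a_2 + 0.6963·q_1 = (-1.5152, 0.1212, 1.4848).
‖u_2‖ = 2.1249, so q_2 = (-0.7130, 0.0570, 0.6988).
r_{23} = q_2·a_3 = -0.4564.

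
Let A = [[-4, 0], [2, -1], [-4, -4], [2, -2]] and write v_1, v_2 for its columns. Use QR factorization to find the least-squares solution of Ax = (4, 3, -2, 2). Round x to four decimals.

x = (0.0432, 0.0270)

v_1 = (-4, 2, -4, 2); ‖v_1‖ = 6.3246, so q_1 = (-0.6325, 0.3162, -0.6325, 0.3162).
q_1·v_2 = (-0.6325)·0 + 0.3162·(-1) + (-0.6325)·(-4) + 0.3162·(-2) = 1.5811.
u_2 = v_2 − 1.5811·q_1 = (1.0000, -1.5000, -3.0000, -2.5000).
‖u_2‖ = 4.3012, so q_2 = (0.2325, -0.3487, -0.6975, -0.5812).
Qᵀb = (0.3162, 0.1162).
Back-substitute: x_2 = 0.1162/4.3012 = 0.0270.
x_1 = (0.3162 − 1.5811·0.0270)/6.3246 = 0.0432.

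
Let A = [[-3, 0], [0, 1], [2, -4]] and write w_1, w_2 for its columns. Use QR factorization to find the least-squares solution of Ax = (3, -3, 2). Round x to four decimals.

q_1 = w_1/‖w_1‖ = (-3, 0, 2)/3.6056 = (-0.8321, 0.0000, 0.5547).
r_{12} = q_1·w_2 = -2.2188.
u_2 = w_2 + 2.2188·q_1 = (-1.8462, 1.0000, -2.7692).
‖u_2‖ = 3.4752, so q_2 = (-0.5312, 0.2878, -0.7969).
Qᵀb = (-1.3868, -4.0507).
Back-substitute: x_2 = -4.0507/3.4752 = -1.1656.
x_1 = (-1.3868 + 2.2188·(-1.1656))/3.6056 = -1.1019.

x = (-1.1019, -1.1656)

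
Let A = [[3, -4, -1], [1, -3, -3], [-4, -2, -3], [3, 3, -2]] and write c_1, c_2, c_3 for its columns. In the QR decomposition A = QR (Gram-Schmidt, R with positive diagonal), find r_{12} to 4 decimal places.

r_{12} = 0.3381

c_1 = (3, 1, -4, 3); ‖c_1‖ = 5.9161, so q_1 = (0.5071, 0.1690, -0.6761, 0.5071).
r_{12} = q_1·c_2 = 0.3381.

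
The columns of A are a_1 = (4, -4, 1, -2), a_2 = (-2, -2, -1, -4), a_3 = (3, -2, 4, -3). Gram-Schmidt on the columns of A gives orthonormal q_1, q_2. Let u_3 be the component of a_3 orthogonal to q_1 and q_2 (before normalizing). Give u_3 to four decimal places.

q_1 = a_1/‖a_1‖ = (4, -4, 1, -2)/6.0828 = (0.6576, -0.6576, 0.1644, -0.3288).
r_{12} = q_1·a_2 = 1.1508.
u_2 = a_2 − 1.1508·q_1 = (-2.7568, -1.2432, -1.1892, -3.6216).
‖u_2‖ = 4.8658, so q_2 = (-0.5666, -0.2555, -0.2444, -0.7443).
r_{13} = q_1·a_3 = 4.9320; r_{23} = q_2·a_3 = 0.0667.
u_3 = a_3 − 4.9320·q_1 − 0.0667·q_2 = (-0.2055, 1.2603, 3.2055, -1.3288).

u_3 = (-0.2055, 1.2603, 3.2055, -1.3288)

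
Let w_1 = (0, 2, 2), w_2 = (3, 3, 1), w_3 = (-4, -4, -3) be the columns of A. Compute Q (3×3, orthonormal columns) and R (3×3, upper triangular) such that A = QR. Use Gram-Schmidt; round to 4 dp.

q_1 = w_1/‖w_1‖ = (0, 2, 2)/2.8284 = (0.0000, 0.7071, 0.7071).
r_{12} = q_1·w_2 = 2.8284.
u_2 = w_2 − 2.8284·q_1 = (3.0000, 1.0000, -1.0000).
‖u_2‖ = 3.3166, so q_2 = (0.9045, 0.3015, -0.3015).
r_{13} = q_1·w_3 = -4.9497; r_{23} = q_2·w_3 = -3.9196.
u_3 = w_3 + 4.9497·q_1 + 3.9196·q_2 = (-0.4545, 0.6818, -0.6818).
‖u_3‖ = 1.0660, so q_3 = (-0.4264, 0.6396, -0.6396).

Q = [[0.0000, 0.9045, -0.4264], [0.7071, 0.3015, 0.6396], [0.7071, -0.3015, -0.6396]], R = [[2.8284, 2.8284, -4.9497], [0.0000, 3.3166, -3.9196], [0.0000, 0.0000, 1.0660]]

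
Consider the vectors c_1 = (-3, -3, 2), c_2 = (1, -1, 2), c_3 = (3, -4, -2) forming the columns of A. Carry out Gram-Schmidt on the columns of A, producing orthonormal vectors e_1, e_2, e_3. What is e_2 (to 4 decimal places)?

c_1 = (-3, -3, 2); ‖c_1‖ = 4.6904, so e_1 = (-0.6396, -0.6396, 0.4264).
e_1·c_2 = (-0.6396)·1 + (-0.6396)·(-1) + 0.4264·2 = 0.8528.
u_2 = c_2 − 0.8528·e_1 = (1.5455, -0.4545, 1.6364).
‖u_2‖ = 2.2962, so e_2 = (0.6730, -0.1980, 0.7126).

e_2 = (0.6730, -0.1980, 0.7126)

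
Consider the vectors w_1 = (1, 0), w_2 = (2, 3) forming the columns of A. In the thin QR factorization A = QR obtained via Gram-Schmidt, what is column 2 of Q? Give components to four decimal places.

e_2 = (0.0000, 1.0000)

w_1 = (1, 0); ‖w_1‖ = 1.0000, so e_1 = (1.0000, 0.0000).
e_1·w_2 = 1.0000·2 + 0.0000·3 = 2.0000.
u_2 = w_2 − 2.0000·e_1 = (0.0000, 3.0000).
‖u_2‖ = 3.0000, so e_2 = (0.0000, 1.0000).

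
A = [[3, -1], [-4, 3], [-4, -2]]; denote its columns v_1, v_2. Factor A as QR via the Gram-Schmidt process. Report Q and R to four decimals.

v_1 = (3, -4, -4); ‖v_1‖ = 6.4031, so e_1 = (0.4685, -0.6247, -0.6247).
e_1·v_2 = 0.4685·(-1) + (-0.6247)·3 + (-0.6247)·(-2) = -1.0932.
u_2 = v_2 + 1.0932·e_1 = (-0.4878, 2.3171, -2.6829).
‖u_2‖ = 3.5784, so e_2 = (-0.1363, 0.6475, -0.7498).

Q = [[0.4685, -0.1363], [-0.6247, 0.6475], [-0.6247, -0.7498]], R = [[6.4031, -1.0932], [0.0000, 3.5784]]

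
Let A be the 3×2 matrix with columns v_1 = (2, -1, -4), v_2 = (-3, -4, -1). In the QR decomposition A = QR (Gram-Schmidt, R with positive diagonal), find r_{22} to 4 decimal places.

r_{22} = 5.0803

q_1 = v_1/‖v_1‖ = (2, -1, -4)/4.5826 = (0.4364, -0.2182, -0.8729).
r_{12} = q_1·v_2 = 0.4364.
u_2 = v_2 − 0.4364·q_1 = (-3.1905, -3.9048, -0.6190).
r_{22} = ‖u_2‖ = 5.0803.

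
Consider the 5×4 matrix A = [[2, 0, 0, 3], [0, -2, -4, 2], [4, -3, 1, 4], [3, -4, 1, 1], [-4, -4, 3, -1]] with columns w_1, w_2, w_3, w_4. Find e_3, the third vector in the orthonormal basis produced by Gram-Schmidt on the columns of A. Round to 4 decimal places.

e_3 = (0.0663, -0.9437, 0.1702, 0.0805, 0.2637)

e_1 = w_1/‖w_1‖ = (2, 0, 4, 3, -4)/6.7082 = (0.2981, 0.0000, 0.5963, 0.4472, -0.5963).
r_{12} = e_1·w_2 = -1.1926.
u_2 = w_2 + 1.1926·e_1 = (0.3556, -2.0000, -2.2889, -3.4667, -4.7111).
‖u_2‖ = 6.6013, so e_2 = (0.0539, -0.3030, -0.3467, -0.5251, -0.7137).
r_{13} = e_1·w_3 = -0.7454; r_{23} = e_2·w_3 = -1.8010.
u_3 = w_3 + 0.7454·e_1 + 1.8010·e_2 = (0.3192, -4.5456, 0.8200, 0.3876, 1.2703).
‖u_3‖ = 4.8167, so e_3 = (0.0663, -0.9437, 0.1702, 0.0805, 0.2637).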